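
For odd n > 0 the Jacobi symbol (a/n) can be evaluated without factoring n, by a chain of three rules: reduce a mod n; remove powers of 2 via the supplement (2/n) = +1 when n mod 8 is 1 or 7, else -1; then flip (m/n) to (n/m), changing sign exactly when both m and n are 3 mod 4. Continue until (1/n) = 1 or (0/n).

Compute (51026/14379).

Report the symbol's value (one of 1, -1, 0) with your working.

1

(51026/14379): 51026 mod 14379 = 7889, so (51026/14379) = (7889/14379)
flip (7889/14379) -> (14379/7889): both odd, 7889 mod 4 = 1, 14379 mod 4 = 3, so the flip contributes +1; sign now +1
(14379/7889): 14379 mod 7889 = 6490, so (14379/7889) = (6490/7889)
factor out 2^1: 6490 = 2^1·3245; with 7889 mod 8 = 1, (2/7889) = +1; sign now +1; continue with (3245/7889)
flip (3245/7889) -> (7889/3245): both odd, 3245 mod 4 = 1, 7889 mod 4 = 1, so the flip contributes +1; sign now +1
(7889/3245): 7889 mod 3245 = 1399, so (7889/3245) = (1399/3245)
flip (1399/3245) -> (3245/1399): both odd, 1399 mod 4 = 3, 3245 mod 4 = 1, so the flip contributes +1; sign now +1
(3245/1399): 3245 mod 1399 = 447, so (3245/1399) = (447/1399)
flip (447/1399) -> (1399/447): both odd, 447 mod 4 = 3, 1399 mod 4 = 3, so the flip contributes -1; sign now -1
(1399/447): 1399 mod 447 = 58, so (1399/447) = (58/447)
factor out 2^1: 58 = 2^1·29; with 447 mod 8 = 7, (2/447) = +1; sign now -1; continue with (29/447)
flip (29/447) -> (447/29): both odd, 29 mod 4 = 1, 447 mod 4 = 3, so the flip contributes +1; sign now -1
(447/29): 447 mod 29 = 12, so (447/29) = (12/29)
factor out 2^2: 12 = 2^2·3; with 29 mod 8 = 5, (2/29) = -1; sign now -1; continue with (3/29)
flip (3/29) -> (29/3): both odd, 3 mod 4 = 3, 29 mod 4 = 1, so the flip contributes +1; sign now -1
(29/3): 29 mod 3 = 2, so (29/3) = (2/3)
factor out 2^1: 2 = 2^1·1; with 3 mod 8 = 3, (2/3) = -1; sign now +1; continue with (1/3)
reached (1/3) = 1, so the symbol is +1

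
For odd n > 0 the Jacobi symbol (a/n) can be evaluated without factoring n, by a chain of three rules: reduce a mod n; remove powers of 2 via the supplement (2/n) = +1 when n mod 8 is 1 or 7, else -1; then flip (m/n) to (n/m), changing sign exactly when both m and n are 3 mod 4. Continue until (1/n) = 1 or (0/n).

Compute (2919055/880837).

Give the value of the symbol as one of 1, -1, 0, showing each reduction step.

-1

(2919055/880837): 2919055 mod 880837 = 276544, so (2919055/880837) = (276544/880837)
factor out 2^6: 276544 = 2^6·4321; with 880837 mod 8 = 5, (2/880837) = -1; sign now +1; continue with (4321/880837)
flip (4321/880837) -> (880837/4321): both odd, 4321 mod 4 = 1, 880837 mod 4 = 1, so the flip contributes +1; sign now +1
(880837/4321): 880837 mod 4321 = 3674, so (880837/4321) = (3674/4321)
factor out 2^1: 3674 = 2^1·1837; with 4321 mod 8 = 1, (2/4321) = +1; sign now +1; continue with (1837/4321)
flip (1837/4321) -> (4321/1837): both odd, 1837 mod 4 = 1, 4321 mod 4 = 1, so the flip contributes +1; sign now +1
(4321/1837): 4321 mod 1837 = 647, so (4321/1837) = (647/1837)
flip (647/1837) -> (1837/647): both odd, 647 mod 4 = 3, 1837 mod 4 = 1, so the flip contributes +1; sign now +1
(1837/647): 1837 mod 647 = 543, so (1837/647) = (543/647)
flip (543/647) -> (647/543): both odd, 543 mod 4 = 3, 647 mod 4 = 3, so the flip contributes -1; sign now -1
(647/543): 647 mod 543 = 104, so (647/543) = (104/543)
factor out 2^3: 104 = 2^3·13; with 543 mod 8 = 7, (2/543) = +1; sign now -1; continue with (13/543)
flip (13/543) -> (543/13): both odd, 13 mod 4 = 1, 543 mod 4 = 3, so the flip contributes +1; sign now -1
(543/13): 543 mod 13 = 10, so (543/13) = (10/13)
factor out 2^1: 10 = 2^1·5; with 13 mod 8 = 5, (2/13) = -1; sign now +1; continue with (5/13)
flip (5/13) -> (13/5): both odd, 5 mod 4 = 1, 13 mod 4 = 1, so the flip contributes +1; sign now +1
(13/5): 13 mod 5 = 3, so (13/5) = (3/5)
flip (3/5) -> (5/3): both odd, 3 mod 4 = 3, 5 mod 4 = 1, so the flip contributes +1; sign now +1
(5/3): 5 mod 3 = 2, so (5/3) = (2/3)
factor out 2^1: 2 = 2^1·1; with 3 mod 8 = 3, (2/3) = -1; sign now -1; continue with (1/3)
reached (1/3) = 1, so the symbol is -1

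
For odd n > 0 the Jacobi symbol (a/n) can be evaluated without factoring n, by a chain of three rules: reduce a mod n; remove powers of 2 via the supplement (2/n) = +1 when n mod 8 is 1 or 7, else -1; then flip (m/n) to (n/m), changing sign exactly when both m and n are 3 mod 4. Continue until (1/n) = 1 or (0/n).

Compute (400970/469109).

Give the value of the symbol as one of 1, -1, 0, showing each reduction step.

1

400970 = 2^1·200485; (2/469109) = -1 since 469109 mod 8 = 5, so (400970/469109) = (-1)^1·(200485/469109); sign now -1
reciprocity: (200485/469109) = +1·(469109/200485) since 200485 mod 4 = 1, 469109 mod 4 = 1; sign now -1
(469109/200485) = (68139/200485)   [reduce mod 200485]
reciprocity: (68139/200485) = +1·(200485/68139) since 68139 mod 4 = 3, 200485 mod 4 = 1; sign now -1
(200485/68139) = (64207/68139)   [reduce mod 68139]
reciprocity: (64207/68139) = -1·(68139/64207) since 64207 mod 4 = 3, 68139 mod 4 = 3; sign now +1
(68139/64207) = (3932/64207)   [reduce mod 64207]
3932 = 2^2·983; (2/64207) = +1 since 64207 mod 8 = 7, so (3932/64207) = (+1)^2·(983/64207); sign now +1
reciprocity: (983/64207) = -1·(64207/983) since 983 mod 4 = 3, 64207 mod 4 = 3; sign now -1
(64207/983) = (312/983)   [reduce mod 983]
312 = 2^3·39; (2/983) = +1 since 983 mod 8 = 7, so (312/983) = (+1)^3·(39/983); sign now -1
reciprocity: (39/983) = -1·(983/39) since 39 mod 4 = 3, 983 mod 4 = 3; sign now +1
(983/39) = (8/39)   [reduce mod 39]
8 = 2^3·1; (2/39) = +1 since 39 mod 8 = 7, so (8/39) = (+1)^3·(1/39); sign now +1
(1/39) = 1; final value = sign = +1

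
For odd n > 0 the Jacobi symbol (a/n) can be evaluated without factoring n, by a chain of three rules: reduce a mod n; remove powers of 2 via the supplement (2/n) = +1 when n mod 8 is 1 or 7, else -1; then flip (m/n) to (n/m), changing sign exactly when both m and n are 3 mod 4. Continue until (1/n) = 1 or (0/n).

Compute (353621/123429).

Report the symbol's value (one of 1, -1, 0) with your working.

(353621/123429): 353621 mod 123429 = 106763, so (353621/123429) = (106763/123429)
flip (106763/123429) -> (123429/106763): both odd, 106763 mod 4 = 3, 123429 mod 4 = 1, so the flip contributes +1; sign now +1
(123429/106763): 123429 mod 106763 = 16666, so (123429/106763) = (16666/106763)
factor out 2^1: 16666 = 2^1·8333; with 106763 mod 8 = 3, (2/106763) = -1; sign now -1; continue with (8333/106763)
flip (8333/106763) -> (106763/8333): both odd, 8333 mod 4 = 1, 106763 mod 4 = 3, so the flip contributes +1; sign now -1
(106763/8333): 106763 mod 8333 = 6767, so (106763/8333) = (6767/8333)
flip (6767/8333) -> (8333/6767): both odd, 6767 mod 4 = 3, 8333 mod 4 = 1, so the flip contributes +1; sign now -1
(8333/6767): 8333 mod 6767 = 1566, so (8333/6767) = (1566/6767)
factor out 2^1: 1566 = 2^1·783; with 6767 mod 8 = 7, (2/6767) = +1; sign now -1; continue with (783/6767)
flip (783/6767) -> (6767/783): both odd, 783 mod 4 = 3, 6767 mod 4 = 3, so the flip contributes -1; sign now +1
(6767/783): 6767 mod 783 = 503, so (6767/783) = (503/783)
flip (503/783) -> (783/503): both odd, 503 mod 4 = 3, 783 mod 4 = 3, so the flip contributes -1; sign now -1
(783/503): 783 mod 503 = 280, so (783/503) = (280/503)
factor out 2^3: 280 = 2^3·35; with 503 mod 8 = 7, (2/503) = +1; sign now -1; continue with (35/503)
flip (35/503) -> (503/35): both odd, 35 mod 4 = 3, 503 mod 4 = 3, so the flip contributes -1; sign now +1
(503/35): 503 mod 35 = 13, so (503/35) = (13/35)
flip (13/35) -> (35/13): both odd, 13 mod 4 = 1, 35 mod 4 = 3, so the flip contributes +1; sign now +1
(35/13): 35 mod 13 = 9, so (35/13) = (9/13)
flip (9/13) -> (13/9): both odd, 9 mod 4 = 1, 13 mod 4 = 1, so the flip contributes +1; sign now +1
(13/9): 13 mod 9 = 4, so (13/9) = (4/9)
factor out 2^2: 4 = 2^2·1; with 9 mod 8 = 1, (2/9) = +1; sign now +1; continue with (1/9)
reached (1/9) = 1, so the symbol is +1

1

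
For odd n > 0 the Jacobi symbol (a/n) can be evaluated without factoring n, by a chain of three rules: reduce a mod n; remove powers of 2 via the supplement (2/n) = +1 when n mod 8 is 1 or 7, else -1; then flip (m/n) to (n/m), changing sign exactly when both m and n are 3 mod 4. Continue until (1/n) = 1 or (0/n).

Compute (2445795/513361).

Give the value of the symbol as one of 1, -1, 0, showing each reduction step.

(2445795/513361): 2445795 mod 513361 = 392351, so (2445795/513361) = (392351/513361)
flip (392351/513361) -> (513361/392351): both odd, 392351 mod 4 = 3, 513361 mod 4 = 1, so the flip contributes +1; sign now +1
(513361/392351): 513361 mod 392351 = 121010, so (513361/392351) = (121010/392351)
factor out 2^1: 121010 = 2^1·60505; with 392351 mod 8 = 7, (2/392351) = +1; sign now +1; continue with (60505/392351)
flip (60505/392351) -> (392351/60505): both odd, 60505 mod 4 = 1, 392351 mod 4 = 3, so the flip contributes +1; sign now +1
(392351/60505): 392351 mod 60505 = 29321, so (392351/60505) = (29321/60505)
flip (29321/60505) -> (60505/29321): both odd, 29321 mod 4 = 1, 60505 mod 4 = 1, so the flip contributes +1; sign now +1
(60505/29321): 60505 mod 29321 = 1863, so (60505/29321) = (1863/29321)
flip (1863/29321) -> (29321/1863): both odd, 1863 mod 4 = 3, 29321 mod 4 = 1, so the flip contributes +1; sign now +1
(29321/1863): 29321 mod 1863 = 1376, so (29321/1863) = (1376/1863)
factor out 2^5: 1376 = 2^5·43; with 1863 mod 8 = 7, (2/1863) = +1; sign now +1; continue with (43/1863)
flip (43/1863) -> (1863/43): both odd, 43 mod 4 = 3, 1863 mod 4 = 3, so the flip contributes -1; sign now -1
(1863/43): 1863 mod 43 = 14, so (1863/43) = (14/43)
factor out 2^1: 14 = 2^1·7; with 43 mod 8 = 3, (2/43) = -1; sign now +1; continue with (7/43)
flip (7/43) -> (43/7): both odd, 7 mod 4 = 3, 43 mod 4 = 3, so the flip contributes -1; sign now -1
(43/7): 43 mod 7 = 1, so (43/7) = (1/7)
reached (1/7) = 1, so the symbol is -1

-1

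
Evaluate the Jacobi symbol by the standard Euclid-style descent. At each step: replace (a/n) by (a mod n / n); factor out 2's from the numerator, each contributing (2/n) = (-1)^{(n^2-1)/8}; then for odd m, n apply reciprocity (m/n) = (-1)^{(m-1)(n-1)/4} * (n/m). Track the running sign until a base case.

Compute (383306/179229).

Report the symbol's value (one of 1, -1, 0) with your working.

(383306/179229) = (24848/179229)   [reduce mod 179229]
24848 = 2^4·1553; (2/179229) = -1 since 179229 mod 8 = 5, so (24848/179229) = (-1)^4·(1553/179229); sign now +1
reciprocity: (1553/179229) = +1·(179229/1553) since 1553 mod 4 = 1, 179229 mod 4 = 1; sign now +1
(179229/1553) = (634/1553)   [reduce mod 1553]
634 = 2^1·317; (2/1553) = +1 since 1553 mod 8 = 1, so (634/1553) = (+1)^1·(317/1553); sign now +1
reciprocity: (317/1553) = +1·(1553/317) since 317 mod 4 = 1, 1553 mod 4 = 1; sign now +1
(1553/317) = (285/317)   [reduce mod 317]
reciprocity: (285/317) = +1·(317/285) since 285 mod 4 = 1, 317 mod 4 = 1; sign now +1
(317/285) = (32/285)   [reduce mod 285]
32 = 2^5·1; (2/285) = -1 since 285 mod 8 = 5, so (32/285) = (-1)^5·(1/285); sign now -1
(1/285) = 1; final value = sign = -1

-1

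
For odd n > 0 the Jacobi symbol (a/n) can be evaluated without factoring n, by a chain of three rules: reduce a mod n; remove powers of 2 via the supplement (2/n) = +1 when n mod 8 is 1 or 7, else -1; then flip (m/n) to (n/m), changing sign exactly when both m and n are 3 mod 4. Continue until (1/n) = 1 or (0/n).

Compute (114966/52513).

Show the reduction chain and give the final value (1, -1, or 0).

(114966/52513) = (9940/52513)   [reduce mod 52513]
9940 = 2^2·2485; (2/52513) = +1 since 52513 mod 8 = 1, so (9940/52513) = (+1)^2·(2485/52513); sign now +1
reciprocity: (2485/52513) = +1·(52513/2485) since 2485 mod 4 = 1, 52513 mod 4 = 1; sign now +1
(52513/2485) = (328/2485)   [reduce mod 2485]
328 = 2^3·41; (2/2485) = -1 since 2485 mod 8 = 5, so (328/2485) = (-1)^3·(41/2485); sign now -1
reciprocity: (41/2485) = +1·(2485/41) since 41 mod 4 = 1, 2485 mod 4 = 1; sign now -1
(2485/41) = (25/41)   [reduce mod 41]
reciprocity: (25/41) = +1·(41/25) since 25 mod 4 = 1, 41 mod 4 = 1; sign now -1
(41/25) = (16/25)   [reduce mod 25]
16 = 2^4·1; (2/25) = +1 since 25 mod 8 = 1, so (16/25) = (+1)^4·(1/25); sign now -1
(1/25) = 1; final value = sign = -1

-1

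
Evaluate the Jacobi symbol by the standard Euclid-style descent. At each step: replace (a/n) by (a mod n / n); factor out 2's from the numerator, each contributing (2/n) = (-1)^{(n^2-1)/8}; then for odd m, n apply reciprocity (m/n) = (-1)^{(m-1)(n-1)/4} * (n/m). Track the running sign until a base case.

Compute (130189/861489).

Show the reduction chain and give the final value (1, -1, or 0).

flip (130189/861489) -> (861489/130189): both odd, 130189 mod 4 = 1, 861489 mod 4 = 1, so the flip contributes +1; sign now +1
(861489/130189): 861489 mod 130189 = 80355, so (861489/130189) = (80355/130189)
flip (80355/130189) -> (130189/80355): both odd, 80355 mod 4 = 3, 130189 mod 4 = 1, so the flip contributes +1; sign now +1
(130189/80355): 130189 mod 80355 = 49834, so (130189/80355) = (49834/80355)
factor out 2^1: 49834 = 2^1·24917; with 80355 mod 8 = 3, (2/80355) = -1; sign now -1; continue with (24917/80355)
flip (24917/80355) -> (80355/24917): both odd, 24917 mod 4 = 1, 80355 mod 4 = 3, so the flip contributes +1; sign now -1
(80355/24917): 80355 mod 24917 = 5604, so (80355/24917) = (5604/24917)
factor out 2^2: 5604 = 2^2·1401; with 24917 mod 8 = 5, (2/24917) = -1; sign now -1; continue with (1401/24917)
flip (1401/24917) -> (24917/1401): both odd, 1401 mod 4 = 1, 24917 mod 4 = 1, so the flip contributes +1; sign now -1
(24917/1401): 24917 mod 1401 = 1100, so (24917/1401) = (1100/1401)
factor out 2^2: 1100 = 2^2·275; with 1401 mod 8 = 1, (2/1401) = +1; sign now -1; continue with (275/1401)
flip (275/1401) -> (1401/275): both odd, 275 mod 4 = 3, 1401 mod 4 = 1, so the flip contributes +1; sign now -1
(1401/275): 1401 mod 275 = 26, so (1401/275) = (26/275)
factor out 2^1: 26 = 2^1·13; with 275 mod 8 = 3, (2/275) = -1; sign now +1; continue with (13/275)
flip (13/275) -> (275/13): both odd, 13 mod 4 = 1, 275 mod 4 = 3, so the flip contributes +1; sign now +1
(275/13): 275 mod 13 = 2, so (275/13) = (2/13)
factor out 2^1: 2 = 2^1·1; with 13 mod 8 = 5, (2/13) = -1; sign now -1; continue with (1/13)
reached (1/13) = 1, so the symbol is -1

-1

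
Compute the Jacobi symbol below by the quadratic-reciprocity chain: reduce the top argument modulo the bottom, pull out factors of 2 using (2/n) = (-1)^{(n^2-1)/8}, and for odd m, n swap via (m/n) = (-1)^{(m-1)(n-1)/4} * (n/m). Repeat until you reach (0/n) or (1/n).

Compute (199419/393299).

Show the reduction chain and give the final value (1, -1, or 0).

reciprocity: (199419/393299) = -1·(393299/199419) since 199419 mod 4 = 3, 393299 mod 4 = 3; sign now -1
(393299/199419) = (193880/199419)   [reduce mod 199419]
193880 = 2^3·24235; (2/199419) = -1 since 199419 mod 8 = 3, so (193880/199419) = (-1)^3·(24235/199419); sign now +1
reciprocity: (24235/199419) = -1·(199419/24235) since 24235 mod 4 = 3, 199419 mod 4 = 3; sign now -1
(199419/24235) = (5539/24235)   [reduce mod 24235]
reciprocity: (5539/24235) = -1·(24235/5539) since 5539 mod 4 = 3, 24235 mod 4 = 3; sign now +1
(24235/5539) = (2079/5539)   [reduce mod 5539]
reciprocity: (2079/5539) = -1·(5539/2079) since 2079 mod 4 = 3, 5539 mod 4 = 3; sign now -1
(5539/2079) = (1381/2079)   [reduce mod 2079]
reciprocity: (1381/2079) = +1·(2079/1381) since 1381 mod 4 = 1, 2079 mod 4 = 3; sign now -1
(2079/1381) = (698/1381)   [reduce mod 1381]
698 = 2^1·349; (2/1381) = -1 since 1381 mod 8 = 5, so (698/1381) = (-1)^1·(349/1381); sign now +1
reciprocity: (349/1381) = +1·(1381/349) since 349 mod 4 = 1, 1381 mod 4 = 1; sign now +1
(1381/349) = (334/349)   [reduce mod 349]
334 = 2^1·167; (2/349) = -1 since 349 mod 8 = 5, so (334/349) = (-1)^1·(167/349); sign now -1
reciprocity: (167/349) = +1·(349/167) since 167 mod 4 = 3, 349 mod 4 = 1; sign now -1
(349/167) = (15/167)   [reduce mod 167]
reciprocity: (15/167) = -1·(167/15) since 15 mod 4 = 3, 167 mod 4 = 3; sign now +1
(167/15) = (2/15)   [reduce mod 15]
2 = 2^1·1; (2/15) = +1 since 15 mod 8 = 7, so (2/15) = (+1)^1·(1/15); sign now +1
(1/15) = 1; final value = sign = +1

1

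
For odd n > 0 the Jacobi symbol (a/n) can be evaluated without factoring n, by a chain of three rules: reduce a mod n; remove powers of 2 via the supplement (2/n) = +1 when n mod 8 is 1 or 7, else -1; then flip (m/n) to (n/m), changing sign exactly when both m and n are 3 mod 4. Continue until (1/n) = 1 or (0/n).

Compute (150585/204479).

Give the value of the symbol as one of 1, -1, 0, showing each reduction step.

reciprocity: (150585/204479) = +1·(204479/150585) since 150585 mod 4 = 1, 204479 mod 4 = 3; sign now +1
(204479/150585) = (53894/150585)   [reduce mod 150585]
53894 = 2^1·26947; (2/150585) = +1 since 150585 mod 8 = 1, so (53894/150585) = (+1)^1·(26947/150585); sign now +1
reciprocity: (26947/150585) = +1·(150585/26947) since 26947 mod 4 = 3, 150585 mod 4 = 1; sign now +1
(150585/26947) = (15850/26947)   [reduce mod 26947]
15850 = 2^1·7925; (2/26947) = -1 since 26947 mod 8 = 3, so (15850/26947) = (-1)^1·(7925/26947); sign now -1
reciprocity: (7925/26947) = +1·(26947/7925) since 7925 mod 4 = 1, 26947 mod 4 = 3; sign now -1
(26947/7925) = (3172/7925)   [reduce mod 7925]
3172 = 2^2·793; (2/7925) = -1 since 7925 mod 8 = 5, so (3172/7925) = (-1)^2·(793/7925); sign now -1
reciprocity: (793/7925) = +1·(7925/793) since 793 mod 4 = 1, 7925 mod 4 = 1; sign now -1
(7925/793) = (788/793)   [reduce mod 793]
788 = 2^2·197; (2/793) = +1 since 793 mod 8 = 1, so (788/793) = (+1)^2·(197/793); sign now -1
reciprocity: (197/793) = +1·(793/197) since 197 mod 4 = 1, 793 mod 4 = 1; sign now -1
(793/197) = (5/197)   [reduce mod 197]
reciprocity: (5/197) = +1·(197/5) since 5 mod 4 = 1, 197 mod 4 = 1; sign now -1
(197/5) = (2/5)   [reduce mod 5]
2 = 2^1·1; (2/5) = -1 since 5 mod 8 = 5, so (2/5) = (-1)^1·(1/5); sign now +1
(1/5) = 1; final value = sign = +1

1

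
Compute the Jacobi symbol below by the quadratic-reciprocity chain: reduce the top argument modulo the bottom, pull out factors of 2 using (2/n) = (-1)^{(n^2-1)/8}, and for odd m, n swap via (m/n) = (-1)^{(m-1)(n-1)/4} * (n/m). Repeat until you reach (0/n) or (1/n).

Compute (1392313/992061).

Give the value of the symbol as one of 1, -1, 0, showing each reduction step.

(1392313/992061) = (400252/992061)   [reduce mod 992061]
400252 = 2^2·100063; (2/992061) = -1 since 992061 mod 8 = 5, so (400252/992061) = (-1)^2·(100063/992061); sign now +1
reciprocity: (100063/992061) = +1·(992061/100063) since 100063 mod 4 = 3, 992061 mod 4 = 1; sign now +1
(992061/100063) = (91494/100063)   [reduce mod 100063]
91494 = 2^1·45747; (2/100063) = +1 since 100063 mod 8 = 7, so (91494/100063) = (+1)^1·(45747/100063); sign now +1
reciprocity: (45747/100063) = -1·(100063/45747) since 45747 mod 4 = 3, 100063 mod 4 = 3; sign now -1
(100063/45747) = (8569/45747)   [reduce mod 45747]
reciprocity: (8569/45747) = +1·(45747/8569) since 8569 mod 4 = 1, 45747 mod 4 = 3; sign now -1
(45747/8569) = (2902/8569)   [reduce mod 8569]
2902 = 2^1·1451; (2/8569) = +1 since 8569 mod 8 = 1, so (2902/8569) = (+1)^1·(1451/8569); sign now -1
reciprocity: (1451/8569) = +1·(8569/1451) since 1451 mod 4 = 3, 8569 mod 4 = 1; sign now -1
(8569/1451) = (1314/1451)   [reduce mod 1451]
1314 = 2^1·657; (2/1451) = -1 since 1451 mod 8 = 3, so (1314/1451) = (-1)^1·(657/1451); sign now +1
reciprocity: (657/1451) = +1·(1451/657) since 657 mod 4 = 1, 1451 mod 4 = 3; sign now +1
(1451/657) = (137/657)   [reduce mod 657]
reciprocity: (137/657) = +1·(657/137) since 137 mod 4 = 1, 657 mod 4 = 1; sign now +1
(657/137) = (109/137)   [reduce mod 137]
reciprocity: (109/137) = +1·(137/109) since 109 mod 4 = 1, 137 mod 4 = 1; sign now +1
(137/109) = (28/109)   [reduce mod 109]
28 = 2^2·7; (2/109) = -1 since 109 mod 8 = 5, so (28/109) = (-1)^2·(7/109); sign now +1
reciprocity: (7/109) = +1·(109/7) since 7 mod 4 = 3, 109 mod 4 = 1; sign now +1
(109/7) = (4/7)   [reduce mod 7]
4 = 2^2·1; (2/7) = +1 since 7 mod 8 = 7, so (4/7) = (+1)^2·(1/7); sign now +1
(1/7) = 1; final value = sign = +1

1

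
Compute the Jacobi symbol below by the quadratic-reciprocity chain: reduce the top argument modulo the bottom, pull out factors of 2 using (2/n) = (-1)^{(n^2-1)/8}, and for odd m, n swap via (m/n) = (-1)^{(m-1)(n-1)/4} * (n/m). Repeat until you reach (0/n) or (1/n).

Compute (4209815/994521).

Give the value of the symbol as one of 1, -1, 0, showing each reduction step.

(4209815/994521): 4209815 mod 994521 = 231731, so (4209815/994521) = (231731/994521)
flip (231731/994521) -> (994521/231731): both odd, 231731 mod 4 = 3, 994521 mod 4 = 1, so the flip contributes +1; sign now +1
(994521/231731): 994521 mod 231731 = 67597, so (994521/231731) = (67597/231731)
flip (67597/231731) -> (231731/67597): both odd, 67597 mod 4 = 1, 231731 mod 4 = 3, so the flip contributes +1; sign now +1
(231731/67597): 231731 mod 67597 = 28940, so (231731/67597) = (28940/67597)
factor out 2^2: 28940 = 2^2·7235; with 67597 mod 8 = 5, (2/67597) = -1; sign now +1; continue with (7235/67597)
flip (7235/67597) -> (67597/7235): both odd, 7235 mod 4 = 3, 67597 mod 4 = 1, so the flip contributes +1; sign now +1
(67597/7235): 67597 mod 7235 = 2482, so (67597/7235) = (2482/7235)
factor out 2^1: 2482 = 2^1·1241; with 7235 mod 8 = 3, (2/7235) = -1; sign now -1; continue with (1241/7235)
flip (1241/7235) -> (7235/1241): both odd, 1241 mod 4 = 1, 7235 mod 4 = 3, so the flip contributes +1; sign now -1
(7235/1241): 7235 mod 1241 = 1030, so (7235/1241) = (1030/1241)
factor out 2^1: 1030 = 2^1·515; with 1241 mod 8 = 1, (2/1241) = +1; sign now -1; continue with (515/1241)
flip (515/1241) -> (1241/515): both odd, 515 mod 4 = 3, 1241 mod 4 = 1, so the flip contributes +1; sign now -1
(1241/515): 1241 mod 515 = 211, so (1241/515) = (211/515)
flip (211/515) -> (515/211): both odd, 211 mod 4 = 3, 515 mod 4 = 3, so the flip contributes -1; sign now +1
(515/211): 515 mod 211 = 93, so (515/211) = (93/211)
flip (93/211) -> (211/93): both odd, 93 mod 4 = 1, 211 mod 4 = 3, so the flip contributes +1; sign now +1
(211/93): 211 mod 93 = 25, so (211/93) = (25/93)
flip (25/93) -> (93/25): both odd, 25 mod 4 = 1, 93 mod 4 = 1, so the flip contributes +1; sign now +1
(93/25): 93 mod 25 = 18, so (93/25) = (18/25)
factor out 2^1: 18 = 2^1·9; with 25 mod 8 = 1, (2/25) = +1; sign now +1; continue with (9/25)
flip (9/25) -> (25/9): both odd, 9 mod 4 = 1, 25 mod 4 = 1, so the flip contributes +1; sign now +1
(25/9): 25 mod 9 = 7, so (25/9) = (7/9)
flip (7/9) -> (9/7): both odd, 7 mod 4 = 3, 9 mod 4 = 1, so the flip contributes +1; sign now +1
(9/7): 9 mod 7 = 2, so (9/7) = (2/7)
factor out 2^1: 2 = 2^1·1; with 7 mod 8 = 7, (2/7) = +1; sign now +1; continue with (1/7)
reached (1/7) = 1, so the symbol is +1

1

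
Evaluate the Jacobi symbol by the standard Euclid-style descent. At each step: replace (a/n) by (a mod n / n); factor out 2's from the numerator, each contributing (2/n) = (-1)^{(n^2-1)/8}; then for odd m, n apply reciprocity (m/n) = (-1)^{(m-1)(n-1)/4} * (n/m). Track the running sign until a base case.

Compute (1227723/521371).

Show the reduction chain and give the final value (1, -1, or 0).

(1227723/521371): 1227723 mod 521371 = 184981, so (1227723/521371) = (184981/521371)
flip (184981/521371) -> (521371/184981): both odd, 184981 mod 4 = 1, 521371 mod 4 = 3, so the flip contributes +1; sign now +1
(521371/184981): 521371 mod 184981 = 151409, so (521371/184981) = (151409/184981)
flip (151409/184981) -> (184981/151409): both odd, 151409 mod 4 = 1, 184981 mod 4 = 1, so the flip contributes +1; sign now +1
(184981/151409): 184981 mod 151409 = 33572, so (184981/151409) = (33572/151409)
factor out 2^2: 33572 = 2^2·8393; with 151409 mod 8 = 1, (2/151409) = +1; sign now +1; continue with (8393/151409)
flip (8393/151409) -> (151409/8393): both odd, 8393 mod 4 = 1, 151409 mod 4 = 1, so the flip contributes +1; sign now +1
(151409/8393): 151409 mod 8393 = 335, so (151409/8393) = (335/8393)
flip (335/8393) -> (8393/335): both odd, 335 mod 4 = 3, 8393 mod 4 = 1, so the flip contributes +1; sign now +1
(8393/335): 8393 mod 335 = 18, so (8393/335) = (18/335)
factor out 2^1: 18 = 2^1·9; with 335 mod 8 = 7, (2/335) = +1; sign now +1; continue with (9/335)
flip (9/335) -> (335/9): both odd, 9 mod 4 = 1, 335 mod 4 = 3, so the flip contributes +1; sign now +1
(335/9): 335 mod 9 = 2, so (335/9) = (2/9)
factor out 2^1: 2 = 2^1·1; with 9 mod 8 = 1, (2/9) = +1; sign now +1; continue with (1/9)
reached (1/9) = 1, so the symbol is +1

1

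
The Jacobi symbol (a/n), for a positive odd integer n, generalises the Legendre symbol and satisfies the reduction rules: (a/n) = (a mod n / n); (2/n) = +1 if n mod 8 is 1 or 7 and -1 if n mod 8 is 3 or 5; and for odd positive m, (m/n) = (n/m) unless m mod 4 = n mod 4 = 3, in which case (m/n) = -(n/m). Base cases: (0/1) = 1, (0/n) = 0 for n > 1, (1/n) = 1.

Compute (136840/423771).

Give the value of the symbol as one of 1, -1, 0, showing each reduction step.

1

factor out 2^3: 136840 = 2^3·17105; with 423771 mod 8 = 3, (2/423771) = -1; sign now -1; continue with (17105/423771)
flip (17105/423771) -> (423771/17105): both odd, 17105 mod 4 = 1, 423771 mod 4 = 3, so the flip contributes +1; sign now -1
(423771/17105): 423771 mod 17105 = 13251, so (423771/17105) = (13251/17105)
flip (13251/17105) -> (17105/13251): both odd, 13251 mod 4 = 3, 17105 mod 4 = 1, so the flip contributes +1; sign now -1
(17105/13251): 17105 mod 13251 = 3854, so (17105/13251) = (3854/13251)
factor out 2^1: 3854 = 2^1·1927; with 13251 mod 8 = 3, (2/13251) = -1; sign now +1; continue with (1927/13251)
flip (1927/13251) -> (13251/1927): both odd, 1927 mod 4 = 3, 13251 mod 4 = 3, so the flip contributes -1; sign now -1
(13251/1927): 13251 mod 1927 = 1689, so (13251/1927) = (1689/1927)
flip (1689/1927) -> (1927/1689): both odd, 1689 mod 4 = 1, 1927 mod 4 = 3, so the flip contributes +1; sign now -1
(1927/1689): 1927 mod 1689 = 238, so (1927/1689) = (238/1689)
factor out 2^1: 238 = 2^1·119; with 1689 mod 8 = 1, (2/1689) = +1; sign now -1; continue with (119/1689)
flip (119/1689) -> (1689/119): both odd, 119 mod 4 = 3, 1689 mod 4 = 1, so the flip contributes +1; sign now -1
(1689/119): 1689 mod 119 = 23, so (1689/119) = (23/119)
flip (23/119) -> (119/23): both odd, 23 mod 4 = 3, 119 mod 4 = 3, so the flip contributes -1; sign now +1
(119/23): 119 mod 23 = 4, so (119/23) = (4/23)
factor out 2^2: 4 = 2^2·1; with 23 mod 8 = 7, (2/23) = +1; sign now +1; continue with (1/23)
reached (1/23) = 1, so the symbol is +1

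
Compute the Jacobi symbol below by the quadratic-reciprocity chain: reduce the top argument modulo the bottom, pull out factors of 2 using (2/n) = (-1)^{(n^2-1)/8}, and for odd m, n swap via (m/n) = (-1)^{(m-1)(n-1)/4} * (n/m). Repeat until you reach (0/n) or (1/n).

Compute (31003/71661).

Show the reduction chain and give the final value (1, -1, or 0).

1

flip (31003/71661) -> (71661/31003): both odd, 31003 mod 4 = 3, 71661 mod 4 = 1, so the flip contributes +1; sign now +1
(71661/31003): 71661 mod 31003 = 9655, so (71661/31003) = (9655/31003)
flip (9655/31003) -> (31003/9655): both odd, 9655 mod 4 = 3, 31003 mod 4 = 3, so the flip contributes -1; sign now -1
(31003/9655): 31003 mod 9655 = 2038, so (31003/9655) = (2038/9655)
factor out 2^1: 2038 = 2^1·1019; with 9655 mod 8 = 7, (2/9655) = +1; sign now -1; continue with (1019/9655)
flip (1019/9655) -> (9655/1019): both odd, 1019 mod 4 = 3, 9655 mod 4 = 3, so the flip contributes -1; sign now +1
(9655/1019): 9655 mod 1019 = 484, so (9655/1019) = (484/1019)
factor out 2^2: 484 = 2^2·121; with 1019 mod 8 = 3, (2/1019) = -1; sign now +1; continue with (121/1019)
flip (121/1019) -> (1019/121): both odd, 121 mod 4 = 1, 1019 mod 4 = 3, so the flip contributes +1; sign now +1
(1019/121): 1019 mod 121 = 51, so (1019/121) = (51/121)
flip (51/121) -> (121/51): both odd, 51 mod 4 = 3, 121 mod 4 = 1, so the flip contributes +1; sign now +1
(121/51): 121 mod 51 = 19, so (121/51) = (19/51)
flip (19/51) -> (51/19): both odd, 19 mod 4 = 3, 51 mod 4 = 3, so the flip contributes -1; sign now -1
(51/19): 51 mod 19 = 13, so (51/19) = (13/19)
flip (13/19) -> (19/13): both odd, 13 mod 4 = 1, 19 mod 4 = 3, so the flip contributes +1; sign now -1
(19/13): 19 mod 13 = 6, so (19/13) = (6/13)
factor out 2^1: 6 = 2^1·3; with 13 mod 8 = 5, (2/13) = -1; sign now +1; continue with (3/13)
flip (3/13) -> (13/3): both odd, 3 mod 4 = 3, 13 mod 4 = 1, so the flip contributes +1; sign now +1
(13/3): 13 mod 3 = 1, so (13/3) = (1/3)
reached (1/3) = 1, so the symbol is +1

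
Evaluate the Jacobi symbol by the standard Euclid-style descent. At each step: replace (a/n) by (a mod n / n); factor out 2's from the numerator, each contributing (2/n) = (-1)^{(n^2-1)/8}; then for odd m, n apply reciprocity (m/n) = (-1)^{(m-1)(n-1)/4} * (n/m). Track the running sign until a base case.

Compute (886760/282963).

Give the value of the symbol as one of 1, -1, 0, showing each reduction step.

1

(886760/282963) = (37871/282963)   [reduce mod 282963]
reciprocity: (37871/282963) = -1·(282963/37871) since 37871 mod 4 = 3, 282963 mod 4 = 3; sign now -1
(282963/37871) = (17866/37871)   [reduce mod 37871]
17866 = 2^1·8933; (2/37871) = +1 since 37871 mod 8 = 7, so (17866/37871) = (+1)^1·(8933/37871); sign now -1
reciprocity: (8933/37871) = +1·(37871/8933) since 8933 mod 4 = 1, 37871 mod 4 = 3; sign now -1
(37871/8933) = (2139/8933)   [reduce mod 8933]
reciprocity: (2139/8933) = +1·(8933/2139) since 2139 mod 4 = 3, 8933 mod 4 = 1; sign now -1
(8933/2139) = (377/2139)   [reduce mod 2139]
reciprocity: (377/2139) = +1·(2139/377) since 377 mod 4 = 1, 2139 mod 4 = 3; sign now -1
(2139/377) = (254/377)   [reduce mod 377]
254 = 2^1·127; (2/377) = +1 since 377 mod 8 = 1, so (254/377) = (+1)^1·(127/377); sign now -1
reciprocity: (127/377) = +1·(377/127) since 127 mod 4 = 3, 377 mod 4 = 1; sign now -1
(377/127) = (123/127)   [reduce mod 127]
reciprocity: (123/127) = -1·(127/123) since 123 mod 4 = 3, 127 mod 4 = 3; sign now +1
(127/123) = (4/123)   [reduce mod 123]
4 = 2^2·1; (2/123) = -1 since 123 mod 8 = 3, so (4/123) = (-1)^2·(1/123); sign now +1
(1/123) = 1; final value = sign = +1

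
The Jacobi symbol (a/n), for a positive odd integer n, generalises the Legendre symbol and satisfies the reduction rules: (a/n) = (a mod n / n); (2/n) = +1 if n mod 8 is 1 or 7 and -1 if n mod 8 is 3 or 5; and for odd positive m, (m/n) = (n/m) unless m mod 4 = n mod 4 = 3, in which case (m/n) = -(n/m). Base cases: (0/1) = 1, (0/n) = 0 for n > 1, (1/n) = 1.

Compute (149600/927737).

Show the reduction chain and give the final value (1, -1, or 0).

-1

149600 = 2^5·4675; (2/927737) = +1 since 927737 mod 8 = 1, so (149600/927737) = (+1)^5·(4675/927737); sign now +1
reciprocity: (4675/927737) = +1·(927737/4675) since 4675 mod 4 = 3, 927737 mod 4 = 1; sign now +1
(927737/4675) = (2087/4675)   [reduce mod 4675]
reciprocity: (2087/4675) = -1·(4675/2087) since 2087 mod 4 = 3, 4675 mod 4 = 3; sign now -1
(4675/2087) = (501/2087)   [reduce mod 2087]
reciprocity: (501/2087) = +1·(2087/501) since 501 mod 4 = 1, 2087 mod 4 = 3; sign now -1
(2087/501) = (83/501)   [reduce mod 501]
reciprocity: (83/501) = +1·(501/83) since 83 mod 4 = 3, 501 mod 4 = 1; sign now -1
(501/83) = (3/83)   [reduce mod 83]
reciprocity: (3/83) = -1·(83/3) since 3 mod 4 = 3, 83 mod 4 = 3; sign now +1
(83/3) = (2/3)   [reduce mod 3]
2 = 2^1·1; (2/3) = -1 since 3 mod 8 = 3, so (2/3) = (-1)^1·(1/3); sign now -1
(1/3) = 1; final value = sign = -1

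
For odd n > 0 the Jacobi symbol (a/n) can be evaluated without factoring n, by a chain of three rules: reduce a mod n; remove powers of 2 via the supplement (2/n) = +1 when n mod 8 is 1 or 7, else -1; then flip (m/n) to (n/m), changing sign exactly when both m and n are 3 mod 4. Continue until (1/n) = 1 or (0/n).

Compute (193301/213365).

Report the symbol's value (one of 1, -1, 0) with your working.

flip (193301/213365) -> (213365/193301): both odd, 193301 mod 4 = 1, 213365 mod 4 = 1, so the flip contributes +1; sign now +1
(213365/193301): 213365 mod 193301 = 20064, so (213365/193301) = (20064/193301)
factor out 2^5: 20064 = 2^5·627; with 193301 mod 8 = 5, (2/193301) = -1; sign now -1; continue with (627/193301)
flip (627/193301) -> (193301/627): both odd, 627 mod 4 = 3, 193301 mod 4 = 1, so the flip contributes +1; sign now -1
(193301/627): 193301 mod 627 = 185, so (193301/627) = (185/627)
flip (185/627) -> (627/185): both odd, 185 mod 4 = 1, 627 mod 4 = 3, so the flip contributes +1; sign now -1
(627/185): 627 mod 185 = 72, so (627/185) = (72/185)
factor out 2^3: 72 = 2^3·9; with 185 mod 8 = 1, (2/185) = +1; sign now -1; continue with (9/185)
flip (9/185) -> (185/9): both odd, 9 mod 4 = 1, 185 mod 4 = 1, so the flip contributes +1; sign now -1
(185/9): 185 mod 9 = 5, so (185/9) = (5/9)
flip (5/9) -> (9/5): both odd, 5 mod 4 = 1, 9 mod 4 = 1, so the flip contributes +1; sign now -1
(9/5): 9 mod 5 = 4, so (9/5) = (4/5)
factor out 2^2: 4 = 2^2·1; with 5 mod 8 = 5, (2/5) = -1; sign now -1; continue with (1/5)
reached (1/5) = 1, so the symbol is -1

-1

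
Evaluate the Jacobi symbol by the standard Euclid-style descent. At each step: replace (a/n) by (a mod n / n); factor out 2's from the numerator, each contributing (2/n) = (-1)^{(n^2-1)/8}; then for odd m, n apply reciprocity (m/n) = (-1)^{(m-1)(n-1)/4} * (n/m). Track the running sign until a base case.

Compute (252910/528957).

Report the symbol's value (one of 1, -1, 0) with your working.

252910 = 2^1·126455; (2/528957) = -1 since 528957 mod 8 = 5, so (252910/528957) = (-1)^1·(126455/528957); sign now -1
reciprocity: (126455/528957) = +1·(528957/126455) since 126455 mod 4 = 3, 528957 mod 4 = 1; sign now -1
(528957/126455) = (23137/126455)   [reduce mod 126455]
reciprocity: (23137/126455) = +1·(126455/23137) since 23137 mod 4 = 1, 126455 mod 4 = 3; sign now -1
(126455/23137) = (10770/23137)   [reduce mod 23137]
10770 = 2^1·5385; (2/23137) = +1 since 23137 mod 8 = 1, so (10770/23137) = (+1)^1·(5385/23137); sign now -1
reciprocity: (5385/23137) = +1·(23137/5385) since 5385 mod 4 = 1, 23137 mod 4 = 1; sign now -1
(23137/5385) = (1597/5385)   [reduce mod 5385]
reciprocity: (1597/5385) = +1·(5385/1597) since 1597 mod 4 = 1, 5385 mod 4 = 1; sign now -1
(5385/1597) = (594/1597)   [reduce mod 1597]
594 = 2^1·297; (2/1597) = -1 since 1597 mod 8 = 5, so (594/1597) = (-1)^1·(297/1597); sign now +1
reciprocity: (297/1597) = +1·(1597/297) since 297 mod 4 = 1, 1597 mod 4 = 1; sign now +1
(1597/297) = (112/297)   [reduce mod 297]
112 = 2^4·7; (2/297) = +1 since 297 mod 8 = 1, so (112/297) = (+1)^4·(7/297); sign now +1
reciprocity: (7/297) = +1·(297/7) since 7 mod 4 = 3, 297 mod 4 = 1; sign now +1
(297/7) = (3/7)   [reduce mod 7]
reciprocity: (3/7) = -1·(7/3) since 3 mod 4 = 3, 7 mod 4 = 3; sign now -1
(7/3) = (1/3)   [reduce mod 3]
(1/3) = 1; final value = sign = -1

-1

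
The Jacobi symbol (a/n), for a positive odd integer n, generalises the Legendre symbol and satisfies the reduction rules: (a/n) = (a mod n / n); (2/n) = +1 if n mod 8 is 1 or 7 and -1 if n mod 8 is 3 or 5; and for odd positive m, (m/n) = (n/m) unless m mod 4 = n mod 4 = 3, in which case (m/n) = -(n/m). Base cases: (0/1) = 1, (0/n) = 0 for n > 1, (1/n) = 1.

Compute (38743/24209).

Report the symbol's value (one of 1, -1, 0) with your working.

0

(38743/24209): 38743 mod 24209 = 14534, so (38743/24209) = (14534/24209)
factor out 2^1: 14534 = 2^1·7267; with 24209 mod 8 = 1, (2/24209) = +1; sign now +1; continue with (7267/24209)
flip (7267/24209) -> (24209/7267): both odd, 7267 mod 4 = 3, 24209 mod 4 = 1, so the flip contributes +1; sign now +1
(24209/7267): 24209 mod 7267 = 2408, so (24209/7267) = (2408/7267)
factor out 2^3: 2408 = 2^3·301; with 7267 mod 8 = 3, (2/7267) = -1; sign now -1; continue with (301/7267)
flip (301/7267) -> (7267/301): both odd, 301 mod 4 = 1, 7267 mod 4 = 3, so the flip contributes +1; sign now -1
(7267/301): 7267 mod 301 = 43, so (7267/301) = (43/301)
flip (43/301) -> (301/43): both odd, 43 mod 4 = 3, 301 mod 4 = 1, so the flip contributes +1; sign now -1
(301/43): 301 mod 43 = 0, so (301/43) = (0/43)
reached (0/43); gcd(a, n) > 1, so (0/43) = 0 and the symbol is 0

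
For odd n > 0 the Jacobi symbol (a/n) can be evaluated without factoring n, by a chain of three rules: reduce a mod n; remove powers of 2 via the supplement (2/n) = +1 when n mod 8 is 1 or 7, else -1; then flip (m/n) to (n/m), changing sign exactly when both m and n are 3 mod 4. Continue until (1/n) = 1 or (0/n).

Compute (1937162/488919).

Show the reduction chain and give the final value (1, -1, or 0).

1

(1937162/488919): 1937162 mod 488919 = 470405, so (1937162/488919) = (470405/488919)
flip (470405/488919) -> (488919/470405): both odd, 470405 mod 4 = 1, 488919 mod 4 = 3, so the flip contributes +1; sign now +1
(488919/470405): 488919 mod 470405 = 18514, so (488919/470405) = (18514/470405)
factor out 2^1: 18514 = 2^1·9257; with 470405 mod 8 = 5, (2/470405) = -1; sign now -1; continue with (9257/470405)
flip (9257/470405) -> (470405/9257): both odd, 9257 mod 4 = 1, 470405 mod 4 = 1, so the flip contributes +1; sign now -1
(470405/9257): 470405 mod 9257 = 7555, so (470405/9257) = (7555/9257)
flip (7555/9257) -> (9257/7555): both odd, 7555 mod 4 = 3, 9257 mod 4 = 1, so the flip contributes +1; sign now -1
(9257/7555): 9257 mod 7555 = 1702, so (9257/7555) = (1702/7555)
factor out 2^1: 1702 = 2^1·851; with 7555 mod 8 = 3, (2/7555) = -1; sign now +1; continue with (851/7555)
flip (851/7555) -> (7555/851): both odd, 851 mod 4 = 3, 7555 mod 4 = 3, so the flip contributes -1; sign now -1
(7555/851): 7555 mod 851 = 747, so (7555/851) = (747/851)
flip (747/851) -> (851/747): both odd, 747 mod 4 = 3, 851 mod 4 = 3, so the flip contributes -1; sign now +1
(851/747): 851 mod 747 = 104, so (851/747) = (104/747)
factor out 2^3: 104 = 2^3·13; with 747 mod 8 = 3, (2/747) = -1; sign now -1; continue with (13/747)
flip (13/747) -> (747/13): both odd, 13 mod 4 = 1, 747 mod 4 = 3, so the flip contributes +1; sign now -1
(747/13): 747 mod 13 = 6, so (747/13) = (6/13)
factor out 2^1: 6 = 2^1·3; with 13 mod 8 = 5, (2/13) = -1; sign now +1; continue with (3/13)
flip (3/13) -> (13/3): both odd, 3 mod 4 = 3, 13 mod 4 = 1, so the flip contributes +1; sign now +1
(13/3): 13 mod 3 = 1, so (13/3) = (1/3)
reached (1/3) = 1, so the symbol is +1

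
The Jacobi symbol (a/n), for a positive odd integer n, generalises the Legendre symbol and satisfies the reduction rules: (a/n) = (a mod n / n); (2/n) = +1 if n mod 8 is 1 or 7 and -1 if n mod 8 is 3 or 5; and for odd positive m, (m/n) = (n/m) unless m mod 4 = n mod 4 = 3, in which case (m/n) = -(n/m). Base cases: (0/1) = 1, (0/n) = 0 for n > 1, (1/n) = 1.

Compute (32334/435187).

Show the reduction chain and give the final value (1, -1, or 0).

32334 = 2^1·16167; (2/435187) = -1 since 435187 mod 8 = 3, so (32334/435187) = (-1)^1·(16167/435187); sign now -1
reciprocity: (16167/435187) = -1·(435187/16167) since 16167 mod 4 = 3, 435187 mod 4 = 3; sign now +1
(435187/16167) = (14845/16167)   [reduce mod 16167]
reciprocity: (14845/16167) = +1·(16167/14845) since 14845 mod 4 = 1, 16167 mod 4 = 3; sign now +1
(16167/14845) = (1322/14845)   [reduce mod 14845]
1322 = 2^1·661; (2/14845) = -1 since 14845 mod 8 = 5, so (1322/14845) = (-1)^1·(661/14845); sign now -1
reciprocity: (661/14845) = +1·(14845/661) since 661 mod 4 = 1, 14845 mod 4 = 1; sign now -1
(14845/661) = (303/661)   [reduce mod 661]
reciprocity: (303/661) = +1·(661/303) since 303 mod 4 = 3, 661 mod 4 = 1; sign now -1
(661/303) = (55/303)   [reduce mod 303]
reciprocity: (55/303) = -1·(303/55) since 55 mod 4 = 3, 303 mod 4 = 3; sign now +1
(303/55) = (28/55)   [reduce mod 55]
28 = 2^2·7; (2/55) = +1 since 55 mod 8 = 7, so (28/55) = (+1)^2·(7/55); sign now +1
reciprocity: (7/55) = -1·(55/7) since 7 mod 4 = 3, 55 mod 4 = 3; sign now -1
(55/7) = (6/7)   [reduce mod 7]
6 = 2^1·3; (2/7) = +1 since 7 mod 8 = 7, so (6/7) = (+1)^1·(3/7); sign now -1
reciprocity: (3/7) = -1·(7/3) since 3 mod 4 = 3, 7 mod 4 = 3; sign now +1
(7/3) = (1/3)   [reduce mod 3]
(1/3) = 1; final value = sign = +1

1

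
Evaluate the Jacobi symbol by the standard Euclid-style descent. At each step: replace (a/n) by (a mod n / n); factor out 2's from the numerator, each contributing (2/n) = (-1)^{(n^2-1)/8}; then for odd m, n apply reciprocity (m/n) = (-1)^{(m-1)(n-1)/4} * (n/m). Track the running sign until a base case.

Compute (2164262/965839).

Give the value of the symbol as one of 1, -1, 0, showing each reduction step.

(2164262/965839): 2164262 mod 965839 = 232584, so (2164262/965839) = (232584/965839)
factor out 2^3: 232584 = 2^3·29073; with 965839 mod 8 = 7, (2/965839) = +1; sign now +1; continue with (29073/965839)
flip (29073/965839) -> (965839/29073): both odd, 29073 mod 4 = 1, 965839 mod 4 = 3, so the flip contributes +1; sign now +1
(965839/29073): 965839 mod 29073 = 6430, so (965839/29073) = (6430/29073)
factor out 2^1: 6430 = 2^1·3215; with 29073 mod 8 = 1, (2/29073) = +1; sign now +1; continue with (3215/29073)
flip (3215/29073) -> (29073/3215): both odd, 3215 mod 4 = 3, 29073 mod 4 = 1, so the flip contributes +1; sign now +1
(29073/3215): 29073 mod 3215 = 138, so (29073/3215) = (138/3215)
factor out 2^1: 138 = 2^1·69; with 3215 mod 8 = 7, (2/3215) = +1; sign now +1; continue with (69/3215)
flip (69/3215) -> (3215/69): both odd, 69 mod 4 = 1, 3215 mod 4 = 3, so the flip contributes +1; sign now +1
(3215/69): 3215 mod 69 = 41, so (3215/69) = (41/69)
flip (41/69) -> (69/41): both odd, 41 mod 4 = 1, 69 mod 4 = 1, so the flip contributes +1; sign now +1
(69/41): 69 mod 41 = 28, so (69/41) = (28/41)
factor out 2^2: 28 = 2^2·7; with 41 mod 8 = 1, (2/41) = +1; sign now +1; continue with (7/41)
flip (7/41) -> (41/7): both odd, 7 mod 4 = 3, 41 mod 4 = 1, so the flip contributes +1; sign now +1
(41/7): 41 mod 7 = 6, so (41/7) = (6/7)
factor out 2^1: 6 = 2^1·3; with 7 mod 8 = 7, (2/7) = +1; sign now +1; continue with (3/7)
flip (3/7) -> (7/3): both odd, 3 mod 4 = 3, 7 mod 4 = 3, so the flip contributes -1; sign now -1
(7/3): 7 mod 3 = 1, so (7/3) = (1/3)
reached (1/3) = 1, so the symbol is -1

-1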